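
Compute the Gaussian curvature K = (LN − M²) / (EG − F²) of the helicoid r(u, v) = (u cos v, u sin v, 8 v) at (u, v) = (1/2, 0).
K = -1024/66049

Coefficients of the first fundamental form: E = 1, F = 0, G = u^2 + 64.
Coefficients of the second fundamental form: L = 0, M = -8/sqrt(u^2 + 64), N = 0.
Assemble K = (LN − M²)/(EG − F²) = -64/(u^2 + 64)^2. At (u, v) = (1/2, 0): K = -1024/66049.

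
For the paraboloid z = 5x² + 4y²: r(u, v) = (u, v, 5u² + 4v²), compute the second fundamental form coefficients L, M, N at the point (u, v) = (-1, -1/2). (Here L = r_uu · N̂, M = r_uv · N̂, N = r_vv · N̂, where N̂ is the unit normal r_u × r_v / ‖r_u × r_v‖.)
L = 10*sqrt(13)/39;  M = 0;  N = 8*sqrt(13)/39

Compute the unit normal N̂(u, v) = (-10*u/sqrt(100*u^2 + 64*v^2 + 1), -8*v/sqrt(100*u^2 + 64*v^2 + 1), 1/sqrt(100*u^2 + 64*v^2 + 1)), and the second partials r_uu, r_uv, r_vv. Take dot products:
  L(u, v) = r_uu · N̂ = 10/sqrt(100*u^2 + 64*v^2 + 1),
  M(u, v) = r_uv · N̂ = 0,
  N(u, v) = r_vv · N̂ = 8/sqrt(100*u^2 + 64*v^2 + 1).
Evaluating at (u, v) = (-1, -1/2):
  L = 10*sqrt(13)/39, M = 0, N = 8*sqrt(13)/39.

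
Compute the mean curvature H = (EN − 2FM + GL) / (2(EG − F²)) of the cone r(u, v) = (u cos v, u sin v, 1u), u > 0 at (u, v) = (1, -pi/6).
H = sqrt(2)/4

With E = 2, F = 0, G = u^2, L = 0, M = 0, N = sqrt(2)*u^2/(2*Abs(u)), assemble
  H = (EN − 2FM + GL) / (2(EG − F²)) = sqrt(2)/(4*Abs(u)).
At (u, v) = (1, -pi/6): H = sqrt(2)/4.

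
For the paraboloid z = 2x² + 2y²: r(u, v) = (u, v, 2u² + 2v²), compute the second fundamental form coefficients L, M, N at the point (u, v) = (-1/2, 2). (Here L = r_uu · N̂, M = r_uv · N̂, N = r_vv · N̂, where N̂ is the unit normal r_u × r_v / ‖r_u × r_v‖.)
L = 4*sqrt(69)/69;  M = 0;  N = 4*sqrt(69)/69

Compute the unit normal N̂(u, v) = (-4*u/sqrt(16*u^2 + 16*v^2 + 1), -4*v/sqrt(16*u^2 + 16*v^2 + 1), 1/sqrt(16*u^2 + 16*v^2 + 1)), and the second partials r_uu, r_uv, r_vv. Take dot products:
  L(u, v) = r_uu · N̂ = 4/sqrt(16*u^2 + 16*v^2 + 1),
  M(u, v) = r_uv · N̂ = 0,
  N(u, v) = r_vv · N̂ = 4/sqrt(16*u^2 + 16*v^2 + 1).
Evaluating at (u, v) = (-1/2, 2):
  L = 4*sqrt(69)/69, M = 0, N = 4*sqrt(69)/69.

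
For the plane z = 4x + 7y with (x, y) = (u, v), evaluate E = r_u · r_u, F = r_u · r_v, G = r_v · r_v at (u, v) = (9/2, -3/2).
E = 17;  F = 28;  G = 50

Partials: r_u = (1, 0, 4), r_v = (0, 1, 7). As functions of (u, v):
  E = r_u · r_u = 17,
  F = r_u · r_v = 28,
  G = r_v · r_v = 50.
Evaluating at (u, v) = (9/2, -3/2): E = 17, F = 28, G = 50.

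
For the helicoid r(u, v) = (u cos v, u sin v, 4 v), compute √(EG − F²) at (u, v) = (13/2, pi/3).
√(EG − F²)|_{(13/2, pi/3)} = sqrt(233)/2

E = 1, F = 0, G = u^2 + 16; EG − F² = u^2 + 16; √(EG − F²) = sqrt(u^2 + 16). At the given point: sqrt(233)/2.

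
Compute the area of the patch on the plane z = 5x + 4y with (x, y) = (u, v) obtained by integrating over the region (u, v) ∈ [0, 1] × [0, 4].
Area = 4*sqrt(42)

Area = ∫∫ √(EG − F²) du dv with √(EG − F²) = sqrt(42). Integrating over [0, 1] × [0, 4] gives 4*sqrt(42).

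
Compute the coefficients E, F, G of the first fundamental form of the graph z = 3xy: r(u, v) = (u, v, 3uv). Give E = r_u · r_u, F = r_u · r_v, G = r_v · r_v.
E = 9*v^2 + 1;  F = 9*u*v;  G = 9*u^2 + 1

Compute partials: r_u = (1, 0, 3*v), r_v = (0, 1, 3*u). Then
  E = r_u · r_u = 9*v^2 + 1,
  F = r_u · r_v = 9*u*v,
  G = r_v · r_v = 9*u^2 + 1.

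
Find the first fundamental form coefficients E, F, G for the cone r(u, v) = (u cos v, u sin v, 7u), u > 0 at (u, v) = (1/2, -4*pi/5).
E = 50;  F = 0;  G = 1/4

Partials: r_u = (cos(v), sin(v), 7), r_v = (-u*sin(v), u*cos(v), 0). As functions of (u, v):
  E = r_u · r_u = 50,
  F = r_u · r_v = 0,
  G = r_v · r_v = u^2.
Evaluating at (u, v) = (1/2, -4*pi/5): E = 50, F = 0, G = 1/4.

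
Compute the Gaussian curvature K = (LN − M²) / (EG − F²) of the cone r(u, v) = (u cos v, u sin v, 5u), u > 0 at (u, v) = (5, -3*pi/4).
K = 0

Coefficients of the first fundamental form: E = 26, F = 0, G = u^2.
Coefficients of the second fundamental form: L = 0, M = 0, N = 5*sqrt(26)*u^2/(26*Abs(u)).
Assemble K = (LN − M²)/(EG − F²) = 0. At (u, v) = (5, -3*pi/4): K = 0.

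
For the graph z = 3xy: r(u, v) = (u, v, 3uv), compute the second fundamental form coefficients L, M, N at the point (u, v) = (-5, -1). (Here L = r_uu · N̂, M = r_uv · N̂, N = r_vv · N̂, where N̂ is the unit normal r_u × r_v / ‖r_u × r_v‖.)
L = 0;  M = 3*sqrt(235)/235;  N = 0

Compute the unit normal N̂(u, v) = (-3*v/sqrt(9*u^2 + 9*v^2 + 1), -3*u/sqrt(9*u^2 + 9*v^2 + 1), 1/sqrt(9*u^2 + 9*v^2 + 1)), and the second partials r_uu, r_uv, r_vv. Take dot products:
  L(u, v) = r_uu · N̂ = 0,
  M(u, v) = r_uv · N̂ = 3/sqrt(9*u^2 + 9*v^2 + 1),
  N(u, v) = r_vv · N̂ = 0.
Evaluating at (u, v) = (-5, -1):
  L = 0, M = 3*sqrt(235)/235, N = 0.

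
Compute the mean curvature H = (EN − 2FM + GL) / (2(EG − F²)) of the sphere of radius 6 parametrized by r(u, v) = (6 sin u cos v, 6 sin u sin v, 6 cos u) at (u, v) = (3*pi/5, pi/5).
H = -1/6

With E = 36, F = 0, G = 36*sin(u)^2, L = -6*sin(u)/Abs(sin(u)), M = 0, N = -6*sin(u)^3/Abs(sin(u)), assemble
  H = (EN − 2FM + GL) / (2(EG − F²)) = -sin(u)/(6*Abs(sin(u))).
At (u, v) = (3*pi/5, pi/5): H = -1/6.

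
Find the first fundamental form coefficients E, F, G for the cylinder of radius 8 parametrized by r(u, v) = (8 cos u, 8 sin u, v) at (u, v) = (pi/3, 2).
E = 64;  F = 0;  G = 1

Partials: r_u = (-8*sin(u), 8*cos(u), 0), r_v = (0, 0, 1). As functions of (u, v):
  E = r_u · r_u = 64,
  F = r_u · r_v = 0,
  G = r_v · r_v = 1.
Evaluating at (u, v) = (pi/3, 2): E = 64, F = 0, G = 1.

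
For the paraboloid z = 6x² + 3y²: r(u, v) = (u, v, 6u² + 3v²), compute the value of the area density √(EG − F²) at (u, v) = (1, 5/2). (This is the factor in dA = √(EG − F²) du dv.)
√(EG − F²)|_{(1, 5/2)} = sqrt(370)

E = 144*u^2 + 1, F = 72*u*v, G = 36*v^2 + 1, so EG − F² = 144*u^2 + 36*v^2 + 1. Taking the positive square root: √(EG − F²) = sqrt(144*u^2 + 36*v^2 + 1). At (u, v) = (1, 5/2): sqrt(370).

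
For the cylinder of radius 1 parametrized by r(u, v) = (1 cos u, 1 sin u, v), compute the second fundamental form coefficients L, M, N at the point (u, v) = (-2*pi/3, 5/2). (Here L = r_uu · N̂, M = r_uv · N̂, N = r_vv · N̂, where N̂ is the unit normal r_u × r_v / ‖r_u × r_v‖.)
L = -1;  M = 0;  N = 0

Compute the unit normal N̂(u, v) = (cos(u), sin(u), 0), and the second partials r_uu, r_uv, r_vv. Take dot products:
  L(u, v) = r_uu · N̂ = -1,
  M(u, v) = r_uv · N̂ = 0,
  N(u, v) = r_vv · N̂ = 0.
Evaluating at (u, v) = (-2*pi/3, 5/2):
  L = -1, M = 0, N = 0.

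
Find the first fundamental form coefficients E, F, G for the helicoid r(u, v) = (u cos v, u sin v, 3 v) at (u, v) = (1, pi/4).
E = 1;  F = 0;  G = 10

Partials: r_u = (cos(v), sin(v), 0), r_v = (-u*sin(v), u*cos(v), 3). As functions of (u, v):
  E = r_u · r_u = 1,
  F = r_u · r_v = 0,
  G = r_v · r_v = u^2 + 9.
Evaluating at (u, v) = (1, pi/4): E = 1, F = 0, G = 10.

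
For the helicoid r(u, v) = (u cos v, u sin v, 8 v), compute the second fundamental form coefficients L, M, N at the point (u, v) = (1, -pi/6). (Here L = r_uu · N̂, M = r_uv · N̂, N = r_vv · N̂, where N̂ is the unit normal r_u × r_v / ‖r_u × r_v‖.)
L = 0;  M = -8*sqrt(65)/65;  N = 0

Compute the unit normal N̂(u, v) = (8*sin(v)/sqrt(u^2 + 64), -8*cos(v)/sqrt(u^2 + 64), u/sqrt(u^2 + 64)), and the second partials r_uu, r_uv, r_vv. Take dot products:
  L(u, v) = r_uu · N̂ = 0,
  M(u, v) = r_uv · N̂ = -8/sqrt(u^2 + 64),
  N(u, v) = r_vv · N̂ = 0.
Evaluating at (u, v) = (1, -pi/6):
  L = 0, M = -8*sqrt(65)/65, N = 0.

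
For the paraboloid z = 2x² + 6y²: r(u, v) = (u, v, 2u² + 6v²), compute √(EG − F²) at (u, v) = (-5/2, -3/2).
√(EG − F²)|_{(-5/2, -3/2)} = 5*sqrt(17)

E = 16*u^2 + 1, F = 48*u*v, G = 144*v^2 + 1; EG − F² = 16*u^2 + 144*v^2 + 1; √(EG − F²) = sqrt(16*u^2 + 144*v^2 + 1). At the given point: 5*sqrt(17).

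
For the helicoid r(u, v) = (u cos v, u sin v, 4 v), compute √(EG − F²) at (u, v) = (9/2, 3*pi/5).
√(EG − F²)|_{(9/2, 3*pi/5)} = sqrt(145)/2

E = 1, F = 0, G = u^2 + 16; EG − F² = u^2 + 16; √(EG − F²) = sqrt(u^2 + 16). At the given point: sqrt(145)/2.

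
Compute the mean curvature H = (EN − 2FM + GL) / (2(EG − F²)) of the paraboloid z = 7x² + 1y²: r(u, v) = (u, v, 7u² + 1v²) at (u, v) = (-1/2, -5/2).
H = 232*sqrt(3)/1125

With E = 196*u^2 + 1, F = 28*u*v, G = 4*v^2 + 1, L = 14/sqrt(196*u^2 + 4*v^2 + 1), M = 0, N = 2/sqrt(196*u^2 + 4*v^2 + 1), assemble
  H = (EN − 2FM + GL) / (2(EG − F²)) = 4*(49*u^2 + 7*v^2 + 2)/(196*u^2 + 4*v^2 + 1)^(3/2).
At (u, v) = (-1/2, -5/2): H = 232*sqrt(3)/1125.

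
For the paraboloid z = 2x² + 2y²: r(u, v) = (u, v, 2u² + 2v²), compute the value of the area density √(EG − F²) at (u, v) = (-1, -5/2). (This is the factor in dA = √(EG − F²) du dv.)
√(EG − F²)|_{(-1, -5/2)} = 3*sqrt(13)

E = 16*u^2 + 1, F = 16*u*v, G = 16*v^2 + 1, so EG − F² = 16*u^2 + 16*v^2 + 1. Taking the positive square root: √(EG − F²) = sqrt(16*u^2 + 16*v^2 + 1). At (u, v) = (-1, -5/2): 3*sqrt(13).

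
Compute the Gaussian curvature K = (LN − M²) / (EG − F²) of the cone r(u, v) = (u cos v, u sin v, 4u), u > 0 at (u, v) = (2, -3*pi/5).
K = 0

Coefficients of the first fundamental form: E = 17, F = 0, G = u^2.
Coefficients of the second fundamental form: L = 0, M = 0, N = 4*sqrt(17)*u^2/(17*Abs(u)).
Assemble K = (LN − M²)/(EG − F²) = 0. At (u, v) = (2, -3*pi/5): K = 0.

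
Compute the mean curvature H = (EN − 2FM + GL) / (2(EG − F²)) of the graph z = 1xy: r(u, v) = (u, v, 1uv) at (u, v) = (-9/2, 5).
H = 36*sqrt(185)/6845

With E = v^2 + 1, F = u*v, G = u^2 + 1, L = 0, M = 1/sqrt(u^2 + v^2 + 1), N = 0, assemble
  H = (EN − 2FM + GL) / (2(EG − F²)) = -u*v/(u^2 + v^2 + 1)^(3/2).
At (u, v) = (-9/2, 5): H = 36*sqrt(185)/6845.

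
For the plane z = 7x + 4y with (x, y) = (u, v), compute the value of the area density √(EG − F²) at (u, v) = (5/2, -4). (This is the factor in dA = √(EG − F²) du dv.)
√(EG − F²)|_{(5/2, -4)} = sqrt(66)

E = 50, F = 28, G = 17, so EG − F² = 66. Taking the positive square root: √(EG − F²) = sqrt(66). At (u, v) = (5/2, -4): sqrt(66).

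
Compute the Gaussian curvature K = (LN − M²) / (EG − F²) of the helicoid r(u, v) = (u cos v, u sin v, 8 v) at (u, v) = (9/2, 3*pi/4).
K = -1024/113569

Coefficients of the first fundamental form: E = 1, F = 0, G = u^2 + 64.
Coefficients of the second fundamental form: L = 0, M = -8/sqrt(u^2 + 64), N = 0.
Assemble K = (LN − M²)/(EG − F²) = -64/(u^2 + 64)^2. At (u, v) = (9/2, 3*pi/4): K = -1024/113569.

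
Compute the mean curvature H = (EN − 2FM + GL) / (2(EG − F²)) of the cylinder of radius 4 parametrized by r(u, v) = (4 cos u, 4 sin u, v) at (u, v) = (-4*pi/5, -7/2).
H = -1/8

With E = 16, F = 0, G = 1, L = -4, M = 0, N = 0, assemble
  H = (EN − 2FM + GL) / (2(EG − F²)) = -1/8.
At (u, v) = (-4*pi/5, -7/2): H = -1/8.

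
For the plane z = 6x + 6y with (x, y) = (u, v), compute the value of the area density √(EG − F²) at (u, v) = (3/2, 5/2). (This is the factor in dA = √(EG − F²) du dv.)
√(EG − F²)|_{(3/2, 5/2)} = sqrt(73)

E = 37, F = 36, G = 37, so EG − F² = 73. Taking the positive square root: √(EG − F²) = sqrt(73). At (u, v) = (3/2, 5/2): sqrt(73).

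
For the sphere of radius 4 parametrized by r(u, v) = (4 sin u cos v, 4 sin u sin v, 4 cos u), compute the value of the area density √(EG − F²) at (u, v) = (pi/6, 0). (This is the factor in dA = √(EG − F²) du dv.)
√(EG − F²)|_{(pi/6, 0)} = 8

E = 16, F = 0, G = 16*sin(u)^2, so EG − F² = 256*sin(u)^2. Taking the positive square root: √(EG − F²) = 16*Abs(sin(u)). At (u, v) = (pi/6, 0): 8.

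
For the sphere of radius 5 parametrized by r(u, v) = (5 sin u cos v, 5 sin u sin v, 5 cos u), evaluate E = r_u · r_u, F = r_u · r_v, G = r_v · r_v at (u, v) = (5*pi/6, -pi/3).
E = 25;  F = 0;  G = 25/4

Partials: r_u = (5*cos(u)*cos(v), 5*sin(v)*cos(u), -5*sin(u)), r_v = (-5*sin(u)*sin(v), 5*sin(u)*cos(v), 0). As functions of (u, v):
  E = r_u · r_u = 25,
  F = r_u · r_v = 0,
  G = r_v · r_v = 25*sin(u)^2.
Evaluating at (u, v) = (5*pi/6, -pi/3): E = 25, F = 0, G = 25/4.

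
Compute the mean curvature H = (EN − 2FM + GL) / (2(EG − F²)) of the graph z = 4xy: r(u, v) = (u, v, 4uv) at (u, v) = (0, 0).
H = 0

With E = 16*v^2 + 1, F = 16*u*v, G = 16*u^2 + 1, L = 0, M = 4/sqrt(16*u^2 + 16*v^2 + 1), N = 0, assemble
  H = (EN − 2FM + GL) / (2(EG − F²)) = -64*u*v/(16*u^2 + 16*v^2 + 1)^(3/2).
At (u, v) = (0, 0): H = 0.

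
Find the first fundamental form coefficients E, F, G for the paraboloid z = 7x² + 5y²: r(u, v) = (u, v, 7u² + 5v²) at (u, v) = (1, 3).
E = 197;  F = 420;  G = 901

Partials: r_u = (1, 0, 14*u), r_v = (0, 1, 10*v). As functions of (u, v):
  E = r_u · r_u = 196*u^2 + 1,
  F = r_u · r_v = 140*u*v,
  G = r_v · r_v = 100*v^2 + 1.
Evaluating at (u, v) = (1, 3): E = 197, F = 420, G = 901.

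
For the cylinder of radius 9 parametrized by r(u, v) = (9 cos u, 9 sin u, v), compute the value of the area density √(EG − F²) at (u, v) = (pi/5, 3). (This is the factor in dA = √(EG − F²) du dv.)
√(EG − F²)|_{(pi/5, 3)} = 9

E = 81, F = 0, G = 1, so EG − F² = 81. Taking the positive square root: √(EG − F²) = 9. At (u, v) = (pi/5, 3): 9.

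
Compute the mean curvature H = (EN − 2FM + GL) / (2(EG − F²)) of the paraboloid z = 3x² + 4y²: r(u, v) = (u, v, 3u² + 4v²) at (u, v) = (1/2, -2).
H = 811*sqrt(266)/70756

With E = 36*u^2 + 1, F = 48*u*v, G = 64*v^2 + 1, L = 6/sqrt(36*u^2 + 64*v^2 + 1), M = 0, N = 8/sqrt(36*u^2 + 64*v^2 + 1), assemble
  H = (EN − 2FM + GL) / (2(EG − F²)) = (144*u^2 + 192*v^2 + 7)/(36*u^2 + 64*v^2 + 1)^(3/2).
At (u, v) = (1/2, -2): H = 811*sqrt(266)/70756.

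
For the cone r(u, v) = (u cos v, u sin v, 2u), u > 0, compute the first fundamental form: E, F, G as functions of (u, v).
E = 5;  F = 0;  G = u^2

Compute partials: r_u = (cos(v), sin(v), 2), r_v = (-u*sin(v), u*cos(v), 0). Then
  E = r_u · r_u = 5,
  F = r_u · r_v = 0,
  G = r_v · r_v = u^2.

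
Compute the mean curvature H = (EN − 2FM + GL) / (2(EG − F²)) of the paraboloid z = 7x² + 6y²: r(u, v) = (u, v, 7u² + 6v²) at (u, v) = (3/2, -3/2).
H = 4927*sqrt(766)/586756

With E = 196*u^2 + 1, F = 168*u*v, G = 144*v^2 + 1, L = 14/sqrt(196*u^2 + 144*v^2 + 1), M = 0, N = 12/sqrt(196*u^2 + 144*v^2 + 1), assemble
  H = (EN − 2FM + GL) / (2(EG − F²)) = (1176*u^2 + 1008*v^2 + 13)/(196*u^2 + 144*v^2 + 1)^(3/2).
At (u, v) = (3/2, -3/2): H = 4927*sqrt(766)/586756.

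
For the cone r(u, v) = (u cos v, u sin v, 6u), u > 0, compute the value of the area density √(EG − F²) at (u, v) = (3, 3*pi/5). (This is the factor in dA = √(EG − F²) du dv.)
√(EG − F²)|_{(3, 3*pi/5)} = 3*sqrt(37)

E = 37, F = 0, G = u^2, so EG − F² = 37*u^2. Taking the positive square root: √(EG − F²) = sqrt(37)*Abs(u). At (u, v) = (3, 3*pi/5): 3*sqrt(37).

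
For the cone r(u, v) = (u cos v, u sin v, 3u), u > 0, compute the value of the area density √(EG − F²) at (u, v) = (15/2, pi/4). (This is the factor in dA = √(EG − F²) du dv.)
√(EG − F²)|_{(15/2, pi/4)} = 15*sqrt(10)/2

E = 10, F = 0, G = u^2, so EG − F² = 10*u^2. Taking the positive square root: √(EG − F²) = sqrt(10)*Abs(u). At (u, v) = (15/2, pi/4): 15*sqrt(10)/2.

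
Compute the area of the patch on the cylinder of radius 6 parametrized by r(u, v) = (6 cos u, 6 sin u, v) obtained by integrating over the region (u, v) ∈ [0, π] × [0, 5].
Area = 30*pi

Area = ∫∫ √(EG − F²) du dv with √(EG − F²) = 6. Integrating over [0, π] × [0, 5] gives 30*pi.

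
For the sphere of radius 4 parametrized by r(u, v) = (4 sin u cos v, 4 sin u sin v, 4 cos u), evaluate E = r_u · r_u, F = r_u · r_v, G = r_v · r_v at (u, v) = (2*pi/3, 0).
E = 16;  F = 0;  G = 12

Partials: r_u = (4*cos(u)*cos(v), 4*sin(v)*cos(u), -4*sin(u)), r_v = (-4*sin(u)*sin(v), 4*sin(u)*cos(v), 0). As functions of (u, v):
  E = r_u · r_u = 16,
  F = r_u · r_v = 0,
  G = r_v · r_v = 16*sin(u)^2.
Evaluating at (u, v) = (2*pi/3, 0): E = 16, F = 0, G = 12.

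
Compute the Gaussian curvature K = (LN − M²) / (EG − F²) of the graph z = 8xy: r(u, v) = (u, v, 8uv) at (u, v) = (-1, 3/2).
K = -64/43681

Coefficients of the first fundamental form: E = 64*v^2 + 1, F = 64*u*v, G = 64*u^2 + 1.
Coefficients of the second fundamental form: L = 0, M = 8/sqrt(64*u^2 + 64*v^2 + 1), N = 0.
Assemble K = (LN − M²)/(EG − F²) = -64/(4096*u^4 + 8192*u^2*v^2 + 128*u^2 + 4096*v^4 + 128*v^2 + 1). At (u, v) = (-1, 3/2): K = -64/43681.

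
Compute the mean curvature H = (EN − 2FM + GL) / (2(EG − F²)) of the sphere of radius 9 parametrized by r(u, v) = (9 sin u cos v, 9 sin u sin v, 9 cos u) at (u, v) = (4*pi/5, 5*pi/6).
H = -1/9

With E = 81, F = 0, G = 81*sin(u)^2, L = -9*sin(u)/Abs(sin(u)), M = 0, N = -9*sin(u)^3/Abs(sin(u)), assemble
  H = (EN − 2FM + GL) / (2(EG − F²)) = -sin(u)/(9*Abs(sin(u))).
At (u, v) = (4*pi/5, 5*pi/6): H = -1/9.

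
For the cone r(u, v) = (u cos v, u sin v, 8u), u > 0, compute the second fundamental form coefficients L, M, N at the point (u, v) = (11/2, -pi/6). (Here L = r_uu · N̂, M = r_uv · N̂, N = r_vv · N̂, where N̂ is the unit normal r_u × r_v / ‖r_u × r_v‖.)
L = 0;  M = 0;  N = 44*sqrt(65)/65

Compute the unit normal N̂(u, v) = (-8*sqrt(65)*u*cos(v)/(65*Abs(u)), -8*sqrt(65)*u*sin(v)/(65*Abs(u)), sqrt(65)*u/(65*Abs(u))), and the second partials r_uu, r_uv, r_vv. Take dot products:
  L(u, v) = r_uu · N̂ = 0,
  M(u, v) = r_uv · N̂ = 0,
  N(u, v) = r_vv · N̂ = 8*sqrt(65)*u^2/(65*Abs(u)).
Evaluating at (u, v) = (11/2, -pi/6):
  L = 0, M = 0, N = 44*sqrt(65)/65.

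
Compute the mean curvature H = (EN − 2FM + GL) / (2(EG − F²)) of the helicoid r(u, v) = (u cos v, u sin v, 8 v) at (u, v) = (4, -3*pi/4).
H = 0

With E = 1, F = 0, G = u^2 + 64, L = 0, M = -8/sqrt(u^2 + 64), N = 0, assemble
  H = (EN − 2FM + GL) / (2(EG − F²)) = 0.
At (u, v) = (4, -3*pi/4): H = 0.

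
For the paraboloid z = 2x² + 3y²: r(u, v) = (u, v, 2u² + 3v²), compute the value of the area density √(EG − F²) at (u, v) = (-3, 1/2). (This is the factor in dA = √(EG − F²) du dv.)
√(EG − F²)|_{(-3, 1/2)} = sqrt(154)

E = 16*u^2 + 1, F = 24*u*v, G = 36*v^2 + 1, so EG − F² = 16*u^2 + 36*v^2 + 1. Taking the positive square root: √(EG − F²) = sqrt(16*u^2 + 36*v^2 + 1). At (u, v) = (-3, 1/2): sqrt(154).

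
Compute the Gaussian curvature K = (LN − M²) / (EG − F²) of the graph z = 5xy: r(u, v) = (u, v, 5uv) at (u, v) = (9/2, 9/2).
K = -100/4108729

Coefficients of the first fundamental form: E = 25*v^2 + 1, F = 25*u*v, G = 25*u^2 + 1.
Coefficients of the second fundamental form: L = 0, M = 5/sqrt(25*u^2 + 25*v^2 + 1), N = 0.
Assemble K = (LN − M²)/(EG − F²) = -25/(625*u^4 + 1250*u^2*v^2 + 50*u^2 + 625*v^4 + 50*v^2 + 1). At (u, v) = (9/2, 9/2): K = -100/4108729.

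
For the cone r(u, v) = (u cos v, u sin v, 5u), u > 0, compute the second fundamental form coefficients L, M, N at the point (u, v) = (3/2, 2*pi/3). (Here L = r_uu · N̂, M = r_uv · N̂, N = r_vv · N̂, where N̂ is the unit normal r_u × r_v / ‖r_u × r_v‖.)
L = 0;  M = 0;  N = 15*sqrt(26)/52

Compute the unit normal N̂(u, v) = (-5*sqrt(26)*u*cos(v)/(26*Abs(u)), -5*sqrt(26)*u*sin(v)/(26*Abs(u)), sqrt(26)*u/(26*Abs(u))), and the second partials r_uu, r_uv, r_vv. Take dot products:
  L(u, v) = r_uu · N̂ = 0,
  M(u, v) = r_uv · N̂ = 0,
  N(u, v) = r_vv · N̂ = 5*sqrt(26)*u^2/(26*Abs(u)).
Evaluating at (u, v) = (3/2, 2*pi/3):
  L = 0, M = 0, N = 15*sqrt(26)/52.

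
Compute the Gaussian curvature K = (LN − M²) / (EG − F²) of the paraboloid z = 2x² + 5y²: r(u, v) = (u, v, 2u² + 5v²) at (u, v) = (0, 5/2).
K = 10/97969

Coefficients of the first fundamental form: E = 16*u^2 + 1, F = 40*u*v, G = 100*v^2 + 1.
Coefficients of the second fundamental form: L = 4/sqrt(16*u^2 + 100*v^2 + 1), M = 0, N = 10/sqrt(16*u^2 + 100*v^2 + 1).
Assemble K = (LN − M²)/(EG − F²) = 40/(256*u^4 + 3200*u^2*v^2 + 32*u^2 + 10000*v^4 + 200*v^2 + 1). At (u, v) = (0, 5/2): K = 10/97969.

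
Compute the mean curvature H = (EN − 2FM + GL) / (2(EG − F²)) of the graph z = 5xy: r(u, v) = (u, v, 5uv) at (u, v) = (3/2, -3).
H = 4500*sqrt(1129)/1274641

With E = 25*v^2 + 1, F = 25*u*v, G = 25*u^2 + 1, L = 0, M = 5/sqrt(25*u^2 + 25*v^2 + 1), N = 0, assemble
  H = (EN − 2FM + GL) / (2(EG − F²)) = -125*u*v/(25*u^2 + 25*v^2 + 1)^(3/2).
At (u, v) = (3/2, -3): H = 4500*sqrt(1129)/1274641.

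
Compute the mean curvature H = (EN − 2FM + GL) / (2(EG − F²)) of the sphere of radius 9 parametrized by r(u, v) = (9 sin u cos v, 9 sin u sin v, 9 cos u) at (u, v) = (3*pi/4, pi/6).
H = -1/9

With E = 81, F = 0, G = 81*sin(u)^2, L = -9*sin(u)/Abs(sin(u)), M = 0, N = -9*sin(u)^3/Abs(sin(u)), assemble
  H = (EN − 2FM + GL) / (2(EG − F²)) = -sin(u)/(9*Abs(sin(u))).
At (u, v) = (3*pi/4, pi/6): H = -1/9.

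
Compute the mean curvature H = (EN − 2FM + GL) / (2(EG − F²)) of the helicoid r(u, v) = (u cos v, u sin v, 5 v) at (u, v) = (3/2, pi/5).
H = 0

With E = 1, F = 0, G = u^2 + 25, L = 0, M = -5/sqrt(u^2 + 25), N = 0, assemble
  H = (EN − 2FM + GL) / (2(EG − F²)) = 0.
At (u, v) = (3/2, pi/5): H = 0.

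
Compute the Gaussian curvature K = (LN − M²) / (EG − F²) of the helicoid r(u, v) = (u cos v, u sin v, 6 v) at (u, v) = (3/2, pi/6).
K = -64/2601

Coefficients of the first fundamental form: E = 1, F = 0, G = u^2 + 36.
Coefficients of the second fundamental form: L = 0, M = -6/sqrt(u^2 + 36), N = 0.
Assemble K = (LN − M²)/(EG − F²) = -36/(u^2 + 36)^2. At (u, v) = (3/2, pi/6): K = -64/2601.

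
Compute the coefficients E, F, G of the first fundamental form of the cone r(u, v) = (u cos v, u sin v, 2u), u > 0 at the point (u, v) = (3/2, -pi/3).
E = 5;  F = 0;  G = 9/4

Partials: r_u = (cos(v), sin(v), 2), r_v = (-u*sin(v), u*cos(v), 0). As functions of (u, v):
  E = r_u · r_u = 5,
  F = r_u · r_v = 0,
  G = r_v · r_v = u^2.
Evaluating at (u, v) = (3/2, -pi/3): E = 5, F = 0, G = 9/4.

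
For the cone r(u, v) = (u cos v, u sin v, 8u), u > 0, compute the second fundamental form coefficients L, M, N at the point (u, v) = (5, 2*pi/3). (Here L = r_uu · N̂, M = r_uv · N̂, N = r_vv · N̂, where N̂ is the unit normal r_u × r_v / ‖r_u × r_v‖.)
L = 0;  M = 0;  N = 8*sqrt(65)/13

Compute the unit normal N̂(u, v) = (-8*sqrt(65)*u*cos(v)/(65*Abs(u)), -8*sqrt(65)*u*sin(v)/(65*Abs(u)), sqrt(65)*u/(65*Abs(u))), and the second partials r_uu, r_uv, r_vv. Take dot products:
  L(u, v) = r_uu · N̂ = 0,
  M(u, v) = r_uv · N̂ = 0,
  N(u, v) = r_vv · N̂ = 8*sqrt(65)*u^2/(65*Abs(u)).
Evaluating at (u, v) = (5, 2*pi/3):
  L = 0, M = 0, N = 8*sqrt(65)/13.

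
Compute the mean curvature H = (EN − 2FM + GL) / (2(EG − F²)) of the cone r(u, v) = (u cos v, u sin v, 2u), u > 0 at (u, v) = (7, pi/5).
H = sqrt(5)/35

With E = 5, F = 0, G = u^2, L = 0, M = 0, N = 2*sqrt(5)*u^2/(5*Abs(u)), assemble
  H = (EN − 2FM + GL) / (2(EG − F²)) = sqrt(5)/(5*Abs(u)).
At (u, v) = (7, pi/5): H = sqrt(5)/35.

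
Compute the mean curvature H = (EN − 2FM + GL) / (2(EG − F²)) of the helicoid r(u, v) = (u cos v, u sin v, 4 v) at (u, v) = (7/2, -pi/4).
H = 0

With E = 1, F = 0, G = u^2 + 16, L = 0, M = -4/sqrt(u^2 + 16), N = 0, assemble
  H = (EN − 2FM + GL) / (2(EG − F²)) = 0.
At (u, v) = (7/2, -pi/4): H = 0.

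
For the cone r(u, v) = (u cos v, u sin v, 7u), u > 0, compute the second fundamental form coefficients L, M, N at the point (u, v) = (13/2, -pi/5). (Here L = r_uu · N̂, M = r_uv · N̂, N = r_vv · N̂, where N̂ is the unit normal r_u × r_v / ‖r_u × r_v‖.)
L = 0;  M = 0;  N = 91*sqrt(2)/20

Compute the unit normal N̂(u, v) = (-7*sqrt(2)*u*cos(v)/(10*Abs(u)), -7*sqrt(2)*u*sin(v)/(10*Abs(u)), sqrt(2)*u/(10*Abs(u))), and the second partials r_uu, r_uv, r_vv. Take dot products:
  L(u, v) = r_uu · N̂ = 0,
  M(u, v) = r_uv · N̂ = 0,
  N(u, v) = r_vv · N̂ = 7*sqrt(2)*u^2/(10*Abs(u)).
Evaluating at (u, v) = (13/2, -pi/5):
  L = 0, M = 0, N = 91*sqrt(2)/20.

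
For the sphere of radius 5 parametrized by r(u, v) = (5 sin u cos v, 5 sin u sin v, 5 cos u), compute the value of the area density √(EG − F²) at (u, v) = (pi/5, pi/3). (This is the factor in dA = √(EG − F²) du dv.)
√(EG − F²)|_{(pi/5, pi/3)} = 25*sqrt(10 - 2*sqrt(5))/4

E = 25, F = 0, G = 25*sin(u)^2, so EG − F² = 625*sin(u)^2. Taking the positive square root: √(EG − F²) = 25*Abs(sin(u)). At (u, v) = (pi/5, pi/3): 25*sqrt(10 - 2*sqrt(5))/4.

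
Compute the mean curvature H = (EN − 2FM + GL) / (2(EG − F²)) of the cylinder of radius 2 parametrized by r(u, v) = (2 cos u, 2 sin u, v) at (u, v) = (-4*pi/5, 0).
H = -1/4

With E = 4, F = 0, G = 1, L = -2, M = 0, N = 0, assemble
  H = (EN − 2FM + GL) / (2(EG − F²)) = -1/4.
At (u, v) = (-4*pi/5, 0): H = -1/4.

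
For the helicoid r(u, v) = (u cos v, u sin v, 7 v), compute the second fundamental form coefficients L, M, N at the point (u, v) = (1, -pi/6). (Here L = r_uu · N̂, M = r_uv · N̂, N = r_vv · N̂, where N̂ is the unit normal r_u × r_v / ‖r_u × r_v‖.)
L = 0;  M = -7*sqrt(2)/10;  N = 0

Compute the unit normal N̂(u, v) = (7*sin(v)/sqrt(u^2 + 49), -7*cos(v)/sqrt(u^2 + 49), u/sqrt(u^2 + 49)), and the second partials r_uu, r_uv, r_vv. Take dot products:
  L(u, v) = r_uu · N̂ = 0,
  M(u, v) = r_uv · N̂ = -7/sqrt(u^2 + 49),
  N(u, v) = r_vv · N̂ = 0.
Evaluating at (u, v) = (1, -pi/6):
  L = 0, M = -7*sqrt(2)/10, N = 0.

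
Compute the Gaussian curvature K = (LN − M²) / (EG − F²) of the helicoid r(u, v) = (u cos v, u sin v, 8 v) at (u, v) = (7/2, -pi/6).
K = -1024/93025

Coefficients of the first fundamental form: E = 1, F = 0, G = u^2 + 64.
Coefficients of the second fundamental form: L = 0, M = -8/sqrt(u^2 + 64), N = 0.
Assemble K = (LN − M²)/(EG − F²) = -64/(u^2 + 64)^2. At (u, v) = (7/2, -pi/6): K = -1024/93025.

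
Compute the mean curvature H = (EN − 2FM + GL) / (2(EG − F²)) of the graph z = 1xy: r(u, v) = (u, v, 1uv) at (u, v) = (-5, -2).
H = -sqrt(30)/90

With E = v^2 + 1, F = u*v, G = u^2 + 1, L = 0, M = 1/sqrt(u^2 + v^2 + 1), N = 0, assemble
  H = (EN − 2FM + GL) / (2(EG − F²)) = -u*v/(u^2 + v^2 + 1)^(3/2).
At (u, v) = (-5, -2): H = -sqrt(30)/90.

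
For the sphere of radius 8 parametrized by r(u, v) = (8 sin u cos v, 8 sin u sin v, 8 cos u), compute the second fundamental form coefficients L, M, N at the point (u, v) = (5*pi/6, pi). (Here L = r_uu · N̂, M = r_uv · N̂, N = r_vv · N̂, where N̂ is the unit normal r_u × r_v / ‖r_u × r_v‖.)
L = -8;  M = 0;  N = -2

Compute the unit normal N̂(u, v) = (sin(u)^2*cos(v)/Abs(sin(u)), sin(u)^2*sin(v)/Abs(sin(u)), sin(2*u)/(2*Abs(sin(u)))), and the second partials r_uu, r_uv, r_vv. Take dot products:
  L(u, v) = r_uu · N̂ = -8*sin(u)/Abs(sin(u)),
  M(u, v) = r_uv · N̂ = 0,
  N(u, v) = r_vv · N̂ = -8*sin(u)^3/Abs(sin(u)).
Evaluating at (u, v) = (5*pi/6, pi):
  L = -8, M = 0, N = -2.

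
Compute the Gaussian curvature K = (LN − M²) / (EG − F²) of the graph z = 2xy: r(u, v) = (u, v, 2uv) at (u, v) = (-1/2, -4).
K = -1/1089

Coefficients of the first fundamental form: E = 4*v^2 + 1, F = 4*u*v, G = 4*u^2 + 1.
Coefficients of the second fundamental form: L = 0, M = 2/sqrt(4*u^2 + 4*v^2 + 1), N = 0.
Assemble K = (LN − M²)/(EG − F²) = -4/(16*u^4 + 32*u^2*v^2 + 8*u^2 + 16*v^4 + 8*v^2 + 1). At (u, v) = (-1/2, -4): K = -1/1089.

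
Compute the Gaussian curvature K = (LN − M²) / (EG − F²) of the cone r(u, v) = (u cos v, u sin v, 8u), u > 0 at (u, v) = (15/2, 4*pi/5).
K = 0

Coefficients of the first fundamental form: E = 65, F = 0, G = u^2.
Coefficients of the second fundamental form: L = 0, M = 0, N = 8*sqrt(65)*u^2/(65*Abs(u)).
Assemble K = (LN − M²)/(EG − F²) = 0. At (u, v) = (15/2, 4*pi/5): K = 0.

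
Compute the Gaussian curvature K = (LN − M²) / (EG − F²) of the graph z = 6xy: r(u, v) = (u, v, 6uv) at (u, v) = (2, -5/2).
K = -9/34225

Coefficients of the first fundamental form: E = 36*v^2 + 1, F = 36*u*v, G = 36*u^2 + 1.
Coefficients of the second fundamental form: L = 0, M = 6/sqrt(36*u^2 + 36*v^2 + 1), N = 0.
Assemble K = (LN − M²)/(EG − F²) = -36/(1296*u^4 + 2592*u^2*v^2 + 72*u^2 + 1296*v^4 + 72*v^2 + 1). At (u, v) = (2, -5/2): K = -9/34225.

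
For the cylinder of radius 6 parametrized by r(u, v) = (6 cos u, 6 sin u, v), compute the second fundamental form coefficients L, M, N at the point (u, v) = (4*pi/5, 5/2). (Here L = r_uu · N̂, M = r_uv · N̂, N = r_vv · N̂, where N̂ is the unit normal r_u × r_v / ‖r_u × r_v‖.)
L = -6;  M = 0;  N = 0

Compute the unit normal N̂(u, v) = (cos(u), sin(u), 0), and the second partials r_uu, r_uv, r_vv. Take dot products:
  L(u, v) = r_uu · N̂ = -6,
  M(u, v) = r_uv · N̂ = 0,
  N(u, v) = r_vv · N̂ = 0.
Evaluating at (u, v) = (4*pi/5, 5/2):
  L = -6, M = 0, N = 0.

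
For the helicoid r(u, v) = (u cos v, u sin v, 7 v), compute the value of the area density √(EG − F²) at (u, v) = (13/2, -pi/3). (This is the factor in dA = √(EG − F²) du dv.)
√(EG − F²)|_{(13/2, -pi/3)} = sqrt(365)/2

E = 1, F = 0, G = u^2 + 49, so EG − F² = u^2 + 49. Taking the positive square root: √(EG − F²) = sqrt(u^2 + 49). At (u, v) = (13/2, -pi/3): sqrt(365)/2.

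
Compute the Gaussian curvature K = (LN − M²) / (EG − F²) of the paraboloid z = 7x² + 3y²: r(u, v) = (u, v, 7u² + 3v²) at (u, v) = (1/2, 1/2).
K = 84/3481

Coefficients of the first fundamental form: E = 196*u^2 + 1, F = 84*u*v, G = 36*v^2 + 1.
Coefficients of the second fundamental form: L = 14/sqrt(196*u^2 + 36*v^2 + 1), M = 0, N = 6/sqrt(196*u^2 + 36*v^2 + 1).
Assemble K = (LN − M²)/(EG − F²) = 84/(38416*u^4 + 14112*u^2*v^2 + 392*u^2 + 1296*v^4 + 72*v^2 + 1). At (u, v) = (1/2, 1/2): K = 84/3481.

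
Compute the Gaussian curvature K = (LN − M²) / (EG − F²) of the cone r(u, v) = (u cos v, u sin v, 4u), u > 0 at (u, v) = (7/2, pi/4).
K = 0

Coefficients of the first fundamental form: E = 17, F = 0, G = u^2.
Coefficients of the second fundamental form: L = 0, M = 0, N = 4*sqrt(17)*u^2/(17*Abs(u)).
Assemble K = (LN − M²)/(EG − F²) = 0. At (u, v) = (7/2, pi/4): K = 0.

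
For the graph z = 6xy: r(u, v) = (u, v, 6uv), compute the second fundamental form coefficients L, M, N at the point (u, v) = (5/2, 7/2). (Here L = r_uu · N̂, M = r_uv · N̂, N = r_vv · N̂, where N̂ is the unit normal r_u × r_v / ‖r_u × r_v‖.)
L = 0;  M = 6*sqrt(667)/667;  N = 0

Compute the unit normal N̂(u, v) = (-6*v/sqrt(36*u^2 + 36*v^2 + 1), -6*u/sqrt(36*u^2 + 36*v^2 + 1), 1/sqrt(36*u^2 + 36*v^2 + 1)), and the second partials r_uu, r_uv, r_vv. Take dot products:
  L(u, v) = r_uu · N̂ = 0,
  M(u, v) = r_uv · N̂ = 6/sqrt(36*u^2 + 36*v^2 + 1),
  N(u, v) = r_vv · N̂ = 0.
Evaluating at (u, v) = (5/2, 7/2):
  L = 0, M = 6*sqrt(667)/667, N = 0.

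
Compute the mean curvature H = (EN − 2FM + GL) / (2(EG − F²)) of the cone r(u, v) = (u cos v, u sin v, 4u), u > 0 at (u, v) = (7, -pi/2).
H = 2*sqrt(17)/119

With E = 17, F = 0, G = u^2, L = 0, M = 0, N = 4*sqrt(17)*u^2/(17*Abs(u)), assemble
  H = (EN − 2FM + GL) / (2(EG − F²)) = 2*sqrt(17)/(17*Abs(u)).
At (u, v) = (7, -pi/2): H = 2*sqrt(17)/119.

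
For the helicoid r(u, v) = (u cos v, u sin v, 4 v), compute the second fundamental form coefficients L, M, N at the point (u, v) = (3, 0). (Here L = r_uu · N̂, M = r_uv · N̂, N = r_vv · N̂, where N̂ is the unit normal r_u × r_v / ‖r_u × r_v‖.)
L = 0;  M = -4/5;  N = 0

Compute the unit normal N̂(u, v) = (4*sin(v)/sqrt(u^2 + 16), -4*cos(v)/sqrt(u^2 + 16), u/sqrt(u^2 + 16)), and the second partials r_uu, r_uv, r_vv. Take dot products:
  L(u, v) = r_uu · N̂ = 0,
  M(u, v) = r_uv · N̂ = -4/sqrt(u^2 + 16),
  N(u, v) = r_vv · N̂ = 0.
Evaluating at (u, v) = (3, 0):
  L = 0, M = -4/5, N = 0.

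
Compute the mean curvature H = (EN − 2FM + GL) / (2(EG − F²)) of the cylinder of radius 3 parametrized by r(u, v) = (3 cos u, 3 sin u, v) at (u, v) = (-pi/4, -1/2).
H = -1/6

With E = 9, F = 0, G = 1, L = -3, M = 0, N = 0, assemble
  H = (EN − 2FM + GL) / (2(EG − F²)) = -1/6.
At (u, v) = (-pi/4, -1/2): H = -1/6.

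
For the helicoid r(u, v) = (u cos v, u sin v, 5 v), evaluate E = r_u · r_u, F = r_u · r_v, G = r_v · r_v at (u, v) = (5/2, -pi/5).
E = 1;  F = 0;  G = 125/4

Partials: r_u = (cos(v), sin(v), 0), r_v = (-u*sin(v), u*cos(v), 5). As functions of (u, v):
  E = r_u · r_u = 1,
  F = r_u · r_v = 0,
  G = r_v · r_v = u^2 + 25.
Evaluating at (u, v) = (5/2, -pi/5): E = 1, F = 0, G = 125/4.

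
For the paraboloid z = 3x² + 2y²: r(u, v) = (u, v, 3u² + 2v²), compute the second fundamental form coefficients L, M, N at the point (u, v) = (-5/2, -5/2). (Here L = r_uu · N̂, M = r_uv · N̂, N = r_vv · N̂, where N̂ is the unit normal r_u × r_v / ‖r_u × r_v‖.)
L = 3*sqrt(326)/163;  M = 0;  N = 2*sqrt(326)/163

Compute the unit normal N̂(u, v) = (-6*u/sqrt(36*u^2 + 16*v^2 + 1), -4*v/sqrt(36*u^2 + 16*v^2 + 1), 1/sqrt(36*u^2 + 16*v^2 + 1)), and the second partials r_uu, r_uv, r_vv. Take dot products:
  L(u, v) = r_uu · N̂ = 6/sqrt(36*u^2 + 16*v^2 + 1),
  M(u, v) = r_uv · N̂ = 0,
  N(u, v) = r_vv · N̂ = 4/sqrt(36*u^2 + 16*v^2 + 1).
Evaluating at (u, v) = (-5/2, -5/2):
  L = 3*sqrt(326)/163, M = 0, N = 2*sqrt(326)/163.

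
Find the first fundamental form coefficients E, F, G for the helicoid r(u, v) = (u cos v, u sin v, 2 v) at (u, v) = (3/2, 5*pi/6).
E = 1;  F = 0;  G = 25/4

Partials: r_u = (cos(v), sin(v), 0), r_v = (-u*sin(v), u*cos(v), 2). As functions of (u, v):
  E = r_u · r_u = 1,
  F = r_u · r_v = 0,
  G = r_v · r_v = u^2 + 4.
Evaluating at (u, v) = (3/2, 5*pi/6): E = 1, F = 0, G = 25/4.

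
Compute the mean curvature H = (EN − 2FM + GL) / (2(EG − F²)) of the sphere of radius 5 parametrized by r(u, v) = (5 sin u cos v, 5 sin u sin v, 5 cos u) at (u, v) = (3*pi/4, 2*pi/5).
H = -1/5

With E = 25, F = 0, G = 25*sin(u)^2, L = -5*sin(u)/Abs(sin(u)), M = 0, N = -5*sin(u)^3/Abs(sin(u)), assemble
  H = (EN − 2FM + GL) / (2(EG − F²)) = -sin(u)/(5*Abs(sin(u))).
At (u, v) = (3*pi/4, 2*pi/5): H = -1/5.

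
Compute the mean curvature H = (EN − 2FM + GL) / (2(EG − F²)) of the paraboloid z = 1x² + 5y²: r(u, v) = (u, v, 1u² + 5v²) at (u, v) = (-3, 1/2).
H = 211*sqrt(62)/3844

With E = 4*u^2 + 1, F = 20*u*v, G = 100*v^2 + 1, L = 2/sqrt(4*u^2 + 100*v^2 + 1), M = 0, N = 10/sqrt(4*u^2 + 100*v^2 + 1), assemble
  H = (EN − 2FM + GL) / (2(EG − F²)) = 2*(10*u^2 + 50*v^2 + 3)/(4*u^2 + 100*v^2 + 1)^(3/2).
At (u, v) = (-3, 1/2): H = 211*sqrt(62)/3844.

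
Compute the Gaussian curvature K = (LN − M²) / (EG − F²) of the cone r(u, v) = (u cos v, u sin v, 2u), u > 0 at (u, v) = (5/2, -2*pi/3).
K = 0

Coefficients of the first fundamental form: E = 5, F = 0, G = u^2.
Coefficients of the second fundamental form: L = 0, M = 0, N = 2*sqrt(5)*u^2/(5*Abs(u)).
Assemble K = (LN − M²)/(EG − F²) = 0. At (u, v) = (5/2, -2*pi/3): K = 0.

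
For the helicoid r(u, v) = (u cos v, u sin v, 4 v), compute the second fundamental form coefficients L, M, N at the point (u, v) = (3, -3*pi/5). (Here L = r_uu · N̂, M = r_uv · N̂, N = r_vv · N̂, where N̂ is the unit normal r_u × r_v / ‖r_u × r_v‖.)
L = 0;  M = -4/5;  N = 0

Compute the unit normal N̂(u, v) = (4*sin(v)/sqrt(u^2 + 16), -4*cos(v)/sqrt(u^2 + 16), u/sqrt(u^2 + 16)), and the second partials r_uu, r_uv, r_vv. Take dot products:
  L(u, v) = r_uu · N̂ = 0,
  M(u, v) = r_uv · N̂ = -4/sqrt(u^2 + 16),
  N(u, v) = r_vv · N̂ = 0.
Evaluating at (u, v) = (3, -3*pi/5):
  L = 0, M = -4/5, N = 0.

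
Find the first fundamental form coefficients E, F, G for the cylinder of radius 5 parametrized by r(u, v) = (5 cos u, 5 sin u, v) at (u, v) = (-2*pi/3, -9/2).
E = 25;  F = 0;  G = 1

Partials: r_u = (-5*sin(u), 5*cos(u), 0), r_v = (0, 0, 1). As functions of (u, v):
  E = r_u · r_u = 25,
  F = r_u · r_v = 0,
  G = r_v · r_v = 1.
Evaluating at (u, v) = (-2*pi/3, -9/2): E = 25, F = 0, G = 1.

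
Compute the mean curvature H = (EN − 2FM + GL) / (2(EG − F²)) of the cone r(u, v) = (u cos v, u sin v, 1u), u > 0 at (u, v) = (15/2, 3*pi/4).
H = sqrt(2)/30

With E = 2, F = 0, G = u^2, L = 0, M = 0, N = sqrt(2)*u^2/(2*Abs(u)), assemble
  H = (EN − 2FM + GL) / (2(EG − F²)) = sqrt(2)/(4*Abs(u)).
At (u, v) = (15/2, 3*pi/4): H = sqrt(2)/30.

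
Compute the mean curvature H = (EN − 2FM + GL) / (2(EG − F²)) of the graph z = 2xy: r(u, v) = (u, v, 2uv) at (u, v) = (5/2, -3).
H = 15*sqrt(62)/961

With E = 4*v^2 + 1, F = 4*u*v, G = 4*u^2 + 1, L = 0, M = 2/sqrt(4*u^2 + 4*v^2 + 1), N = 0, assemble
  H = (EN − 2FM + GL) / (2(EG − F²)) = -8*u*v/(4*u^2 + 4*v^2 + 1)^(3/2).
At (u, v) = (5/2, -3): H = 15*sqrt(62)/961.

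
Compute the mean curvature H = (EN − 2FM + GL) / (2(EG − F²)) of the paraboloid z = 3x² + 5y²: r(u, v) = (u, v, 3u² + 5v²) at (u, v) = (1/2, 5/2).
H = 1928*sqrt(635)/403225

With E = 36*u^2 + 1, F = 60*u*v, G = 100*v^2 + 1, L = 6/sqrt(36*u^2 + 100*v^2 + 1), M = 0, N = 10/sqrt(36*u^2 + 100*v^2 + 1), assemble
  H = (EN − 2FM + GL) / (2(EG − F²)) = 4*(45*u^2 + 75*v^2 + 2)/(36*u^2 + 100*v^2 + 1)^(3/2).
At (u, v) = (1/2, 5/2): H = 1928*sqrt(635)/403225.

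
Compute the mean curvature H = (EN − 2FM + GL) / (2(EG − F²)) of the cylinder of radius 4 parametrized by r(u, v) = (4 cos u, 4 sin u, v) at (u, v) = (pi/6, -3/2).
H = -1/8

With E = 16, F = 0, G = 1, L = -4, M = 0, N = 0, assemble
  H = (EN − 2FM + GL) / (2(EG − F²)) = -1/8.
At (u, v) = (pi/6, -3/2): H = -1/8.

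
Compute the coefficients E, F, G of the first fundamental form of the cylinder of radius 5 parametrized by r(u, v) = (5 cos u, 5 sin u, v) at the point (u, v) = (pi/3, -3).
E = 25;  F = 0;  G = 1

Partials: r_u = (-5*sin(u), 5*cos(u), 0), r_v = (0, 0, 1). As functions of (u, v):
  E = r_u · r_u = 25,
  F = r_u · r_v = 0,
  G = r_v · r_v = 1.
Evaluating at (u, v) = (pi/3, -3): E = 25, F = 0, G = 1.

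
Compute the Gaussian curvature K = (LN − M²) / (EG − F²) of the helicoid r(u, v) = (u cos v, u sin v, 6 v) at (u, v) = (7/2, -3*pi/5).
K = -576/37249

Coefficients of the first fundamental form: E = 1, F = 0, G = u^2 + 36.
Coefficients of the second fundamental form: L = 0, M = -6/sqrt(u^2 + 36), N = 0.
Assemble K = (LN − M²)/(EG − F²) = -36/(u^2 + 36)^2. At (u, v) = (7/2, -3*pi/5): K = -576/37249.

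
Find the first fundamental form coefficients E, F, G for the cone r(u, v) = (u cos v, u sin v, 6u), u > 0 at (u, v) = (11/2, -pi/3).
E = 37;  F = 0;  G = 121/4

Partials: r_u = (cos(v), sin(v), 6), r_v = (-u*sin(v), u*cos(v), 0). As functions of (u, v):
  E = r_u · r_u = 37,
  F = r_u · r_v = 0,
  G = r_v · r_v = u^2.
Evaluating at (u, v) = (11/2, -pi/3): E = 37, F = 0, G = 121/4.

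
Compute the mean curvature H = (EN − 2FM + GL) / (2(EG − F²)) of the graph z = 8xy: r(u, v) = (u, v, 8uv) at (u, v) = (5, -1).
H = 512*sqrt(185)/184815

With E = 64*v^2 + 1, F = 64*u*v, G = 64*u^2 + 1, L = 0, M = 8/sqrt(64*u^2 + 64*v^2 + 1), N = 0, assemble
  H = (EN − 2FM + GL) / (2(EG − F²)) = -512*u*v/(64*u^2 + 64*v^2 + 1)^(3/2).
At (u, v) = (5, -1): H = 512*sqrt(185)/184815.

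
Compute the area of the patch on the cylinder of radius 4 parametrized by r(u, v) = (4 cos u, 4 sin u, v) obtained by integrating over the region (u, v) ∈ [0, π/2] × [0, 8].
Area = 16*pi

Area = ∫∫ √(EG − F²) du dv with √(EG − F²) = 4. Integrating over [0, π/2] × [0, 8] gives 16*pi.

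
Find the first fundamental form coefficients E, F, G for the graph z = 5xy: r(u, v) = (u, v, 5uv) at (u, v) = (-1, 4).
E = 401;  F = -100;  G = 26

Partials: r_u = (1, 0, 5*v), r_v = (0, 1, 5*u). As functions of (u, v):
  E = r_u · r_u = 25*v^2 + 1,
  F = r_u · r_v = 25*u*v,
  G = r_v · r_v = 25*u^2 + 1.
Evaluating at (u, v) = (-1, 4): E = 401, F = -100, G = 26.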